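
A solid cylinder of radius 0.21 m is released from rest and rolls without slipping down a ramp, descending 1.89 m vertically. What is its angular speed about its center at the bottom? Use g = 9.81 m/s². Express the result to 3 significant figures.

With I = (1/2)MR², the ratio k = I/(MR²) is 0.5.
Rolling without slipping gives ω = v/R, so the total kinetic energy is ½Mv² + ½Iω² = ½(1+k)Mv² = (3/4)Mv².
Energy conservation Mgh = ½(1+k)Mv² gives v = √(2gh/(1+k)) = √(2 × 9.81 × 1.89 / 1.5) = 4.972 m/s.
The angular speed follows from ω = v/R = 4.972/0.21 ≈ 23.7 rad/s.

ω ≈ 23.7 rad/s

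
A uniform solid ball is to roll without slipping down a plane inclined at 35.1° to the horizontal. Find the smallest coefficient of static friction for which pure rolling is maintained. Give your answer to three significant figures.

μ_min ≈ 0.201

For this body I = (2/5)MR², i.e. k = I/(MR²) = 0.4.
Translational: Mg sinθ − f = Ma. Rotational about the CM: fR = Iα = kMRa, so f = kMa.
These give a = g sinθ/(1+k) and the required friction f = kMg sinθ/(1+k).
With N = Mg cosθ, the no-slip condition f ≤ μN gives μ_min = f/N = k tanθ/(1+k).
μ_min = 0.4 × tan35.1° / 1.4 ≈ 0.201.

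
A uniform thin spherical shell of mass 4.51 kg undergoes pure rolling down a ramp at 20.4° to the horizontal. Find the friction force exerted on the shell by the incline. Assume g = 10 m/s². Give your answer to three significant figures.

Here I = (2/3)MR², so the shape factor k = I/(MR²) = 2/3.
Translational: Mg sinθ − f = Ma. Rotational about the CM: fR = Iα = kMRa, so f = kMa.
Combining, a = g sinθ/(1+k) and f = kMa = kMg sinθ/(1+k).
f = (2/3) × 4.51 × 10 × sin20.4° / 1.667 ≈ 6.29 N.

f ≈ 6.29 N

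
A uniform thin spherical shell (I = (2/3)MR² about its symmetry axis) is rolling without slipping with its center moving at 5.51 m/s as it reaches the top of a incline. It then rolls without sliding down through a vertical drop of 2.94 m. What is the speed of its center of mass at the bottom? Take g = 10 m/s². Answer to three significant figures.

v ≈ 8.10 m/s

The moment of inertia is (2/3)MR², giving k ≡ I/(MR²) = 2/3.
Since it rolls without slipping, ω = v/R and KE = ½Mv² + ½Iω² = ½(1+k)Mv² = (5/6)Mv².
Conserving energy between top and bottom: (5/6)Mv² = (5/6)Mv₀² + Mgh, hence v² = v₀² + 2gh/(1+k).
v = √(5.51² + 2×10×2.94/1.667) = √65.64 ≈ 8.10 m/s.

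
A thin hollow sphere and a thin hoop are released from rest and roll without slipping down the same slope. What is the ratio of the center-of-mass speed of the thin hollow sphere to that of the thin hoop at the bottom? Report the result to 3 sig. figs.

Each satisfies Mgh = ½(1+k)Mv² with k = I/(MR²), so v ∝ 1/√(1+k).
For the thin hollow sphere k = 2/3; for the thin hoop k = 1.
v₁/v₂ = √((1+k₂)/(1+k₁)) = √(2/1.667) ≈ 1.10.

v_ratio ≈ 1.10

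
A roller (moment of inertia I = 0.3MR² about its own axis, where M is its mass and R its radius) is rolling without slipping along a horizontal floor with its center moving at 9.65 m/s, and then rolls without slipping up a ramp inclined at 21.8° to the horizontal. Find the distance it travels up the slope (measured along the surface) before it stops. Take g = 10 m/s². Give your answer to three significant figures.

d ≈ 16.3 m

Here I = 0.3MR², so the shape factor k = I/(MR²) = 0.3.
Since it rolls without slipping, ω = v/R and KE = ½Mv² + ½Iω² = ½(1+k)Mv² = (13/20)Mv².
Setting this equal to Mgh gives the vertical rise h = (1+k)v₀²/(2g) = 1.3×9.65²/(2×10) = 6.053 m.
Along the incline, d = h/sinθ = 6.053/sin21.8° ≈ 16.3 m.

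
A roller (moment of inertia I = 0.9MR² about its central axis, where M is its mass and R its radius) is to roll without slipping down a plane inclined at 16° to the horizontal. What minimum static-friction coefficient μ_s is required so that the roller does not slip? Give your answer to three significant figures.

μ_min ≈ 0.136

The moment of inertia is 0.9MR², giving k ≡ I/(MR²) = 0.9.
Newton's second law down the slope: Mg sinθ − f = Ma. The torque equation fR = Iα (with α = a/R) gives f = kMa.
These give a = g sinθ/(1+k) and the required friction f = kMg sinθ/(1+k).
With N = Mg cosθ, the no-slip condition f ≤ μN gives μ_min = f/N = k tanθ/(1+k).
μ_min = 0.9 × tan16° / 1.9 ≈ 0.136.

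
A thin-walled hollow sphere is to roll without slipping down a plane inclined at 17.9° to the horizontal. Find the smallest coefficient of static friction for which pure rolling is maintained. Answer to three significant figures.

μ_min ≈ 0.129

Here I = (2/3)MR², so the shape factor k = I/(MR²) = 2/3.
Translational: Mg sinθ − f = Ma. Rotational about the CM: fR = Iα = kMRa, so f = kMa.
These give a = g sinθ/(1+k) and the required friction f = kMg sinθ/(1+k).
With N = Mg cosθ, the no-slip condition f ≤ μN gives μ_min = f/N = k tanθ/(1+k).
μ_min = (2/3) × tan17.9° / 1.667 ≈ 0.129.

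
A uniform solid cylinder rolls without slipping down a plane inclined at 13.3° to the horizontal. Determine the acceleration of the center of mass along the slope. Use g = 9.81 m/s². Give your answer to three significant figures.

a ≈ 1.50 m/s²

The moment of inertia is (1/2)MR², giving k ≡ I/(MR²) = 0.5.
Translational: Mg sinθ − f = Ma. Rotational about the CM: fR = Iα = kMRa, so f = kMa.
Eliminating f: Mg sinθ = (1+k)Ma, so a = g sinθ/(1+k) = 9.81 × sin13.3° / 1.5 ≈ 1.50 m/s².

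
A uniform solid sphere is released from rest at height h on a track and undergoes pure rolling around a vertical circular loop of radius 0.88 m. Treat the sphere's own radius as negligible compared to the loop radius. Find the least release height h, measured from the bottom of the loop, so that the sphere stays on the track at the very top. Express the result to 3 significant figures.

h_min ≈ 2.38 m

With I = (2/5)MR², the ratio k = I/(MR²) is 0.4.
At the top of the loop, the minimum-contact condition is Mg = Mv_top²/r, so v_top² = gr.
With ω = v/R, the kinetic energy at speed v is ½(1+k)Mv² = (7/10)Mv².
Energy conservation from release (height h) to the top (height 2r): Mgh = Mg(2r) + (7/10)M·gr.
Thus h_min = 2r + (1+k)r/2 = r(2 + 1.4/2) = 0.88 × 2.7 ≈ 2.38 m.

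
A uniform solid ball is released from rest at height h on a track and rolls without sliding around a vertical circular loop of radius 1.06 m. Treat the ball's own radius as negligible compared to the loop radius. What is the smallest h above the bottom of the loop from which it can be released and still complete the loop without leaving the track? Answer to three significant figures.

For this body I = (2/5)MR², i.e. k = I/(MR²) = 0.4.
At the top, contact is just lost when gravity alone supplies the centripetal force: Mg = Mv_top²/r, i.e. v_top² = gr.
With ω = v/R, the kinetic energy at speed v is ½(1+k)Mv² = (7/10)Mv².
Energy conservation from release (height h) to the top (height 2r): Mgh = Mg(2r) + (7/10)M·gr.
Thus h_min = 2r + (1+k)r/2 = r(2 + 1.4/2) = 1.06 × 2.7 ≈ 2.86 m.

h_min ≈ 2.86 m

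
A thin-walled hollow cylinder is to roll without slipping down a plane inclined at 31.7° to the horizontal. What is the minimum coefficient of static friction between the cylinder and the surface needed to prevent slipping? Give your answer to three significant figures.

μ_min ≈ 0.309

Here I = MR², so the shape factor k = I/(MR²) = 1.
Translational: Mg sinθ − f = Ma. Rotational about the CM: fR = Iα = kMRa, so f = kMa.
These give a = g sinθ/(1+k) and the required friction f = kMg sinθ/(1+k).
With N = Mg cosθ, the no-slip condition f ≤ μN gives μ_min = f/N = k tanθ/(1+k).
μ_min = 1 × tan31.7° / 2 ≈ 0.309.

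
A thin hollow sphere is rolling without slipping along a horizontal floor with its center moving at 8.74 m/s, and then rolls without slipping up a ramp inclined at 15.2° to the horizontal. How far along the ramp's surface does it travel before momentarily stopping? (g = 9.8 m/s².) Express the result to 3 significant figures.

d ≈ 24.8 m

The moment of inertia is (2/3)MR², giving k ≡ I/(MR²) = 2/3.
Rolling without slipping gives ω = v/R, so the total kinetic energy is ½Mv² + ½Iω² = ½(1+k)Mv² = (5/6)Mv².
Setting this equal to Mgh gives the vertical rise h = (1+k)v₀²/(2g) = 1.667×8.74²/(2×9.8) = 6.496 m.
Along the incline, d = h/sinθ = 6.496/sin15.2° ≈ 24.8 m.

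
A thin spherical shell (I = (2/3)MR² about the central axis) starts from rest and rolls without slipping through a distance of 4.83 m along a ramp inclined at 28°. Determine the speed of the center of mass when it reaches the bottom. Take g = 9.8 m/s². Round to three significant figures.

v ≈ 5.16 m/s

For this body I = (2/3)MR², i.e. k = I/(MR²) = 2/3.
The rolling condition ω = v/R makes the rotational term ½I(v/R)² = ½kMv², so KE_total = ½(1+k)Mv² = (5/6)Mv².
The vertical drop is h = L sinθ = 4.83 × sin28° = 2.268 m.
Energy conservation: Mgh = (5/6)Mv², so v = √(2gh/(1+k)) = √(2 × 9.8 × 2.268 / 1.667) ≈ 5.16 m/s.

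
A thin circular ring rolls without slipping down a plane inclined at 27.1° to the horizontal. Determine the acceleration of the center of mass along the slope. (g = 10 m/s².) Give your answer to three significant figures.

a ≈ 2.28 m/s²

Here I = MR², so the shape factor k = I/(MR²) = 1.
Along the incline Mg sinθ − f = Ma, and torque about the center fR = Iα = kMR²(a/R) gives f = kMa.
Eliminating f: Mg sinθ = (1+k)Ma, so a = g sinθ/(1+k) = 10 × sin27.1° / 2 ≈ 2.28 m/s².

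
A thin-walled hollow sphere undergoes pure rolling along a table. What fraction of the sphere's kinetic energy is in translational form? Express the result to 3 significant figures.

fraction ≈ 0.600

Here I = (2/3)MR², so the shape factor k = I/(MR²) = 2/3.
With ω = v/R, KE_trans = ½Mv² and KE_rot = ½Iω² = ½kMv², so KE_total = ½(1+k)Mv².
The translational fraction is therefore 1/(1+k) = 1/1.667 ≈ 0.600.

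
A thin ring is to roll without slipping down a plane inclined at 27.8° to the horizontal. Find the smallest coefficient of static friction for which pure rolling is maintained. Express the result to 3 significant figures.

μ_min ≈ 0.264

Here I = MR², so the shape factor k = I/(MR²) = 1.
Along the incline Mg sinθ − f = Ma, and torque about the center fR = Iα = kMR²(a/R) gives f = kMa.
These give a = g sinθ/(1+k) and the required friction f = kMg sinθ/(1+k).
The normal force is N = Mg cosθ, so μ_min = f/N = k tanθ/(1+k).
μ_min = 1 × tan27.8° / 2 ≈ 0.264.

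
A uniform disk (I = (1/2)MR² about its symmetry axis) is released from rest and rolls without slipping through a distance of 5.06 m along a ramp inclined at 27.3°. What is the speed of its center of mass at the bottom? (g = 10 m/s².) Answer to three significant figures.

v ≈ 5.56 m/s

Here I = (1/2)MR², so the shape factor k = I/(MR²) = 0.5.
Rolling without slipping gives ω = v/R, so the total kinetic energy is ½Mv² + ½Iω² = ½(1+k)Mv² = (3/4)Mv².
The vertical drop is h = L sinθ = 5.06 × sin27.3° = 2.321 m.
Setting Mgh = (3/4)Mv² gives v = √(2gh/(1+k)) = √(2·10·2.321/1.5) ≈ 5.56 m/s.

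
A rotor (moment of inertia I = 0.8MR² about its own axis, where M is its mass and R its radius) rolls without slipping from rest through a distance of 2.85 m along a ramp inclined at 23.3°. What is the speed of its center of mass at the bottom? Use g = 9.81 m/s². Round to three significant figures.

v ≈ 3.51 m/s

For this body I = 0.8MR², i.e. k = I/(MR²) = 0.8.
Rolling without slipping gives ω = v/R, so the total kinetic energy is ½Mv² + ½Iω² = ½(1+k)Mv² = (9/10)Mv².
The vertical drop is h = L sinθ = 2.85 × sin23.3° = 1.127 m.
Energy conservation: Mgh = (9/10)Mv², so v = √(2gh/(1+k)) = √(2 × 9.81 × 1.127 / 1.8) ≈ 3.51 m/s.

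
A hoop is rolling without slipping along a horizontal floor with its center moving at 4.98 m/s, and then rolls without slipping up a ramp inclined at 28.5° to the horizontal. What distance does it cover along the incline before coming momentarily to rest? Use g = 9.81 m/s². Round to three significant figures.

d ≈ 5.30 m

Here I = MR², so the shape factor k = I/(MR²) = 1.
Since it rolls without slipping, ω = v/R and KE = ½Mv² + ½Iω² = ½(1+k)Mv² = Mv².
Setting this equal to Mgh gives the vertical rise h = (1+k)v₀²/(2g) = 2×4.98²/(2×9.81) = 2.528 m.
The distance along the slope is d = h/sinθ = 2.528/sin28.5° ≈ 5.30 m.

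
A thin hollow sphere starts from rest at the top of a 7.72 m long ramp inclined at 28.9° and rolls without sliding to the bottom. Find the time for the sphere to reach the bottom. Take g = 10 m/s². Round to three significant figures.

t ≈ 2.31 s

The moment of inertia is (2/3)MR², giving k ≡ I/(MR²) = 2/3.
Along the incline Mg sinθ − f = Ma, and torque about the center fR = Iα = kMR²(a/R) gives f = kMa.
Hence a = g sinθ/(1+k) = 10×sin28.9°/1.667 = 2.9 m/s².
Starting from rest, L = ½at², so t = √(2L/a) = √(2×7.72/2.9) ≈ 2.31 s.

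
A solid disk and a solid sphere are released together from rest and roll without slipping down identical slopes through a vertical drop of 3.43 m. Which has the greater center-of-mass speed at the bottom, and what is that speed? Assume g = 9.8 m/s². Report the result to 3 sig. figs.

the solid sphere, at v ≈ 6.93 m/s

For rolling without slipping, Mgh = ½(1+k)Mv² where k = I/(MR²), so v = √(2gh/(1+k)).
Solid disk: k = 0.5, giving v = √(2×9.8×3.43/1.5) = 6.695 m/s.
Solid sphere: k = 0.4, giving v = √(2×9.8×3.43/1.4) = 6.93 m/s.
The smaller k wins: the solid sphere, at ≈ 6.93 m/s.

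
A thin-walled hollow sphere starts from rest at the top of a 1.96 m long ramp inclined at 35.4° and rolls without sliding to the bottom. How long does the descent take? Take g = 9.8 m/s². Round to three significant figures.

t ≈ 1.07 s

The moment of inertia is (2/3)MR², giving k ≡ I/(MR²) = 2/3.
Along the incline Mg sinθ − f = Ma, and torque about the center fR = Iα = kMR²(a/R) gives f = kMa.
Hence a = g sinθ/(1+k) = 9.8×sin35.4°/1.667 = 3.406 m/s².
Starting from rest, L = ½at², so t = √(2L/a) = √(2×1.96/3.406) ≈ 1.07 s.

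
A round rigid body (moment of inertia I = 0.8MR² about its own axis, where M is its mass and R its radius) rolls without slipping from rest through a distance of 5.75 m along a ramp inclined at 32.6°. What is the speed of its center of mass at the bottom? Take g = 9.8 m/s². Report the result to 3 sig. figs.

v ≈ 5.81 m/s

The moment of inertia is 0.8MR², giving k ≡ I/(MR²) = 0.8.
The rolling condition ω = v/R makes the rotational term ½I(v/R)² = ½kMv², so KE_total = ½(1+k)Mv² = (9/10)Mv².
The vertical drop is h = L sinθ = 5.75 × sin32.6° = 3.098 m.
Setting Mgh = (9/10)Mv² gives v = √(2gh/(1+k)) = √(2·9.8·3.098/1.8) ≈ 5.81 m/s.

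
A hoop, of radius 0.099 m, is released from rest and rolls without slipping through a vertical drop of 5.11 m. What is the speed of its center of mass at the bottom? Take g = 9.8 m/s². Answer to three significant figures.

v ≈ 7.08 m/s

For this body I = MR², i.e. k = I/(MR²) = 1.
The rolling condition ω = v/R makes the rotational term ½I(v/R)² = ½kMv², so KE_total = ½(1+k)Mv² = Mv².
Setting Mgh = Mv² gives v = √(2gh/(1+k)) = √(2·9.8·5.11/2) ≈ 7.08 m/s.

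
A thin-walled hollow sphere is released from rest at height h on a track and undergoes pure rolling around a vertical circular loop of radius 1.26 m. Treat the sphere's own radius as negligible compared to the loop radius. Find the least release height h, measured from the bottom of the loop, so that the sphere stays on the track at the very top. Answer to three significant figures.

h_min ≈ 3.57 m

The moment of inertia is (2/3)MR², giving k ≡ I/(MR²) = 2/3.
At the top, contact is just lost when gravity alone supplies the centripetal force: Mg = Mv_top²/r, i.e. v_top² = gr.
With ω = v/R, the kinetic energy at speed v is ½(1+k)Mv² = (5/6)Mv².
Energy conservation from release (height h) to the top (height 2r): Mgh = Mg(2r) + (5/6)M·gr.
Thus h_min = 2r + (1+k)r/2 = r(2 + 1.667/2) = 1.26 × 2.833 ≈ 3.57 m.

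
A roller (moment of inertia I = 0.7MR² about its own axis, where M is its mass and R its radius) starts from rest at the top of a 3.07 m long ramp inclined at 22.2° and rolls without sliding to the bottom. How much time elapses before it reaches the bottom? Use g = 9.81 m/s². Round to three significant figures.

t ≈ 1.68 s

Here I = 0.7MR², so the shape factor k = I/(MR²) = 0.7.
Translational: Mg sinθ − f = Ma. Rotational about the CM: fR = Iα = kMRa, so f = kMa.
Hence a = g sinθ/(1+k) = 9.81×sin22.2°/1.7 = 2.18 m/s².
Starting from rest, L = ½at², so t = √(2L/a) = √(2×3.07/2.18) ≈ 1.68 s.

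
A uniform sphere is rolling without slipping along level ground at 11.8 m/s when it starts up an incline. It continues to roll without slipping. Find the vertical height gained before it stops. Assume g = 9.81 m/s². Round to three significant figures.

h ≈ 9.94 m

For this body I = (2/5)MR², i.e. k = I/(MR²) = 0.4.
Rolling without slipping gives ω = v/R, so the total kinetic energy is ½Mv² + ½Iω² = ½(1+k)Mv² = (7/10)Mv².
All of this converts to potential energy at the highest point: (7/10)Mv₀² = Mgh.
Thus h = (1+k)v₀²/(2g) = 1.4 × 11.8² / (2 × 9.81) ≈ 9.94 m.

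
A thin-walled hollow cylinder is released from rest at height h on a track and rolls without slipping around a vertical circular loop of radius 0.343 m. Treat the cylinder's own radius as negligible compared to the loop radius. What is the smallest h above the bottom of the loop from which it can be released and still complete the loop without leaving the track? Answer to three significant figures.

For this body I = MR², i.e. k = I/(MR²) = 1.
At the top, contact is just lost when gravity alone supplies the centripetal force: Mg = Mv_top²/r, i.e. v_top² = gr.
With ω = v/R, the kinetic energy at speed v is ½(1+k)Mv² = Mv².
Energy conservation from release (height h) to the top (height 2r): Mgh = Mg(2r) + M·gr.
Thus h_min = 2r + (1+k)r/2 = r(2 + 2/2) = 0.343 × 3 ≈ 1.03 m.

h_min ≈ 1.03 m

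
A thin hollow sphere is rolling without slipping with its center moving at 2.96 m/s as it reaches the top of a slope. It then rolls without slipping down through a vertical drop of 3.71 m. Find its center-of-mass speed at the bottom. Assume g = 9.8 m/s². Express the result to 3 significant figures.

Here I = (2/3)MR², so the shape factor k = I/(MR²) = 2/3.
The rolling condition ω = v/R makes the rotational term ½I(v/R)² = ½kMv², so KE_total = ½(1+k)Mv² = (5/6)Mv².
Conserving energy between top and bottom: (5/6)Mv² = (5/6)Mv₀² + Mgh, hence v² = v₀² + 2gh/(1+k).
v = √(2.96² + 2×9.8×3.71/1.667) = √52.39 ≈ 7.24 m/s.

v ≈ 7.24 m/s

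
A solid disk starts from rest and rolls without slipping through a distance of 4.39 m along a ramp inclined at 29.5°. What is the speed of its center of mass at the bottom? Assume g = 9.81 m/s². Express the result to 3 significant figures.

For this body I = (1/2)MR², i.e. k = I/(MR²) = 0.5.
Pure rolling means v = ωR; then KE = ½Mv² + ½I(v/R)² = ½(1+k)Mv² = (3/4)Mv².
The vertical drop is h = L sinθ = 4.39 × sin29.5° = 2.162 m.
Setting Mgh = (3/4)Mv² gives v = √(2gh/(1+k)) = √(2·9.81·2.162/1.5) ≈ 5.32 m/s.

v ≈ 5.32 m/s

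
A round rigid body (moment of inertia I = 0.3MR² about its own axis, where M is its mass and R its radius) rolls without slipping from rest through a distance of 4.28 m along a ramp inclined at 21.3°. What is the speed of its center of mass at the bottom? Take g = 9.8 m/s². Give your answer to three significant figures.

v ≈ 4.84 m/s

With I = 0.3MR², the ratio k = I/(MR²) is 0.3.
The rolling condition ω = v/R makes the rotational term ½I(v/R)² = ½kMv², so KE_total = ½(1+k)Mv² = (13/20)Mv².
The vertical drop is h = L sinθ = 4.28 × sin21.3° = 1.555 m.
Setting Mgh = (13/20)Mv² gives v = √(2gh/(1+k)) = √(2·9.8·1.555/1.3) ≈ 4.84 m/s.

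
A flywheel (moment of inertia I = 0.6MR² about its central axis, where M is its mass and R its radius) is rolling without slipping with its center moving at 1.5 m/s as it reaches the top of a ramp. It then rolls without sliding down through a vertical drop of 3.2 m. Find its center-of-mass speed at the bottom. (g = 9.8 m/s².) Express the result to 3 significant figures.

For this body I = 0.6MR², i.e. k = I/(MR²) = 0.6.
Pure rolling means v = ωR; then KE = ½Mv² + ½I(v/R)² = ½(1+k)Mv² = (4/5)Mv².
Energy conservation: (4/5)Mv₀² + Mgh = (4/5)Mv², so v² = v₀² + 2gh/(1+k).
v = √(1.5² + 2×9.8×3.2/1.6) = √41.45 ≈ 6.44 m/s.

v ≈ 6.44 m/s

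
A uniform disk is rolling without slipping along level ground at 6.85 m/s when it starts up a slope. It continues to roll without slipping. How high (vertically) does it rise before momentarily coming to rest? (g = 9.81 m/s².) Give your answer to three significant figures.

The moment of inertia is (1/2)MR², giving k ≡ I/(MR²) = 0.5.
Since it rolls without slipping, ω = v/R and KE = ½Mv² + ½Iω² = ½(1+k)Mv² = (3/4)Mv².
All of this converts to potential energy at the highest point: (3/4)Mv₀² = Mgh.
Thus h = (1+k)v₀²/(2g) = 1.5 × 6.85² / (2 × 9.81) ≈ 3.59 m.

h ≈ 3.59 m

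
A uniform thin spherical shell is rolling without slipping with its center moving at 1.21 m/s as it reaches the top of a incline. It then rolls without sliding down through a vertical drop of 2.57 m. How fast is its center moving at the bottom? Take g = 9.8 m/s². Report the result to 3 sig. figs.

v ≈ 5.63 m/s

With I = (2/3)MR², the ratio k = I/(MR²) is 2/3.
Rolling without slipping gives ω = v/R, so the total kinetic energy is ½Mv² + ½Iω² = ½(1+k)Mv² = (5/6)Mv².
Conserving energy between top and bottom: (5/6)Mv² = (5/6)Mv₀² + Mgh, hence v² = v₀² + 2gh/(1+k).
v = √(1.21² + 2×9.8×2.57/1.667) = √31.69 ≈ 5.63 m/s.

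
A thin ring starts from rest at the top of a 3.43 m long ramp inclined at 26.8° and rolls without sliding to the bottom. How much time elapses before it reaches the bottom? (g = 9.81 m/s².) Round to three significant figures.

t ≈ 1.76 s

The moment of inertia is MR², giving k ≡ I/(MR²) = 1.
Translational: Mg sinθ − f = Ma. Rotational about the CM: fR = Iα = kMRa, so f = kMa.
Hence a = g sinθ/(1+k) = 9.81×sin26.8°/2 = 2.212 m/s².
With constant a from rest, t = √(2L/a) = √(2·3.43/2.212) ≈ 1.76 s.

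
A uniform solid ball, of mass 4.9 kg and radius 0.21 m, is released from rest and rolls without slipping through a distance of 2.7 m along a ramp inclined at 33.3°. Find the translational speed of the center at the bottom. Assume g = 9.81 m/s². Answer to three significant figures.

v ≈ 4.56 m/s

For this body I = (2/5)MR², i.e. k = I/(MR²) = 0.4.
Since it rolls without slipping, ω = v/R and KE = ½Mv² + ½Iω² = ½(1+k)Mv² = (7/10)Mv².
The vertical drop is h = L sinθ = 2.7 × sin33.3° = 1.482 m.
Setting Mgh = (7/10)Mv² gives v = √(2gh/(1+k)) = √(2·9.81·1.482/1.4) ≈ 4.56 m/s.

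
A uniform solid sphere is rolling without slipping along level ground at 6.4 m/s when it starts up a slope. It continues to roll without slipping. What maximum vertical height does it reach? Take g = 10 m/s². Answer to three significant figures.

h ≈ 2.87 m

With I = (2/5)MR², the ratio k = I/(MR²) is 0.4.
Rolling without slipping gives ω = v/R, so the total kinetic energy is ½Mv² + ½Iω² = ½(1+k)Mv² = (7/10)Mv².
All of this converts to potential energy at the highest point: (7/10)Mv₀² = Mgh.
Thus h = (1+k)v₀²/(2g) = 1.4 × 6.4² / (2 × 10) ≈ 2.87 m.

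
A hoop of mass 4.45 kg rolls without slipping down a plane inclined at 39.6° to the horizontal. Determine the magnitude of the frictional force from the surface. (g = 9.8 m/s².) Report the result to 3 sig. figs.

With I = MR², the ratio k = I/(MR²) is 1.
Newton's second law down the slope: Mg sinθ − f = Ma. The torque equation fR = Iα (with α = a/R) gives f = kMa.
Combining, a = g sinθ/(1+k) and f = kMa = kMg sinθ/(1+k).
f = 1 × 4.45 × 9.8 × sin39.6° / 2 ≈ 13.9 N.

f ≈ 13.9 N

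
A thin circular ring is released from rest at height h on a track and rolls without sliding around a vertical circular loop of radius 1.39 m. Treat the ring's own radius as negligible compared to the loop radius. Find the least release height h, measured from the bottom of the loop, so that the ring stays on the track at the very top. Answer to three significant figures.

h_min ≈ 4.17 m

Here I = MR², so the shape factor k = I/(MR²) = 1.
At the top, contact is just lost when gravity alone supplies the centripetal force: Mg = Mv_top²/r, i.e. v_top² = gr.
With ω = v/R, the kinetic energy at speed v is ½(1+k)Mv² = Mv².
Energy conservation from release (height h) to the top (height 2r): Mgh = Mg(2r) + M·gr.
Thus h_min = 2r + (1+k)r/2 = r(2 + 2/2) = 1.39 × 3 ≈ 4.17 m.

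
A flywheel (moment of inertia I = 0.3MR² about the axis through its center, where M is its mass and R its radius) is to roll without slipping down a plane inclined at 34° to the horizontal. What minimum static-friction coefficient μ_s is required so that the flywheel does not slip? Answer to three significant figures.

With I = 0.3MR², the ratio k = I/(MR²) is 0.3.
Translational: Mg sinθ − f = Ma. Rotational about the CM: fR = Iα = kMRa, so f = kMa.
These give a = g sinθ/(1+k) and the required friction f = kMg sinθ/(1+k).
The normal force is N = Mg cosθ, so μ_min = f/N = k tanθ/(1+k).
μ_min = 0.3 × tan34° / 1.3 ≈ 0.156.

μ_min ≈ 0.156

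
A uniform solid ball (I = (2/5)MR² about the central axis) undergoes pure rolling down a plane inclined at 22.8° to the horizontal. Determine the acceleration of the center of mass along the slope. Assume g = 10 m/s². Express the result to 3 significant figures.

For this body I = (2/5)MR², i.e. k = I/(MR²) = 0.4.
Translational: Mg sinθ − f = Ma. Rotational about the CM: fR = Iα = kMRa, so f = kMa.
Eliminating f: Mg sinθ = (1+k)Ma, so a = g sinθ/(1+k) = 10 × sin22.8° / 1.4 ≈ 2.77 m/s².

a ≈ 2.77 m/s²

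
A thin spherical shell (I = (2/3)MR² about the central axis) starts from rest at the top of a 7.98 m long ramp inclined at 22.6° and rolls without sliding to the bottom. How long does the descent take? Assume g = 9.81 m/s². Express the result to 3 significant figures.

t ≈ 2.66 s

With I = (2/3)MR², the ratio k = I/(MR²) is 2/3.
Newton's second law down the slope: Mg sinθ − f = Ma. The torque equation fR = Iα (with α = a/R) gives f = kMa.
Hence a = g sinθ/(1+k) = 9.81×sin22.6°/1.667 = 2.262 m/s².
With constant a from rest, t = √(2L/a) = √(2·7.98/2.262) ≈ 2.66 s.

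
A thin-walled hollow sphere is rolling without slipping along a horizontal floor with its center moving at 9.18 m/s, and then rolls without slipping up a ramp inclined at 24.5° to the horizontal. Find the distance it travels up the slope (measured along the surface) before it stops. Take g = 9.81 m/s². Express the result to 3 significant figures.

d ≈ 17.3 m

For this body I = (2/3)MR², i.e. k = I/(MR²) = 2/3.
Pure rolling means v = ωR; then KE = ½Mv² + ½I(v/R)² = ½(1+k)Mv² = (5/6)Mv².
Setting this equal to Mgh gives the vertical rise h = (1+k)v₀²/(2g) = 1.667×9.18²/(2×9.81) = 7.159 m.
Along the incline, d = h/sinθ = 7.159/sin24.5° ≈ 17.3 m.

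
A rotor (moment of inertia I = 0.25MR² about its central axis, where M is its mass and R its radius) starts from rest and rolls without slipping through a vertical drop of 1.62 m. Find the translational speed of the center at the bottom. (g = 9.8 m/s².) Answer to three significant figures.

v ≈ 5.04 m/s

The moment of inertia is 0.25MR², giving k ≡ I/(MR²) = 0.25.
Since it rolls without slipping, ω = v/R and KE = ½Mv² + ½Iω² = ½(1+k)Mv² = (5/8)Mv².
Energy conservation: Mgh = (5/8)Mv², so v = √(2gh/(1+k)) = √(2 × 9.8 × 1.62 / 1.25) ≈ 5.04 m/s.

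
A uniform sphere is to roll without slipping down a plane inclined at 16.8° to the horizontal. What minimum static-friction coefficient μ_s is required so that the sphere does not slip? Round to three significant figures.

μ_min ≈ 0.0863

Here I = (2/5)MR², so the shape factor k = I/(MR²) = 0.4.
Newton's second law down the slope: Mg sinθ − f = Ma. The torque equation fR = Iα (with α = a/R) gives f = kMa.
These give a = g sinθ/(1+k) and the required friction f = kMg sinθ/(1+k).
With N = Mg cosθ, the no-slip condition f ≤ μN gives μ_min = f/N = k tanθ/(1+k).
μ_min = 0.4 × tan16.8° / 1.4 ≈ 0.0863.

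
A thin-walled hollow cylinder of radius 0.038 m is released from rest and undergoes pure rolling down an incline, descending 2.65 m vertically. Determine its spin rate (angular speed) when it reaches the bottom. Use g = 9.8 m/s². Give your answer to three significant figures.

ω ≈ 134 rad/s

The moment of inertia is MR², giving k ≡ I/(MR²) = 1.
Since it rolls without slipping, ω = v/R and KE = ½Mv² + ½Iω² = ½(1+k)Mv² = Mv².
Energy conservation Mgh = ½(1+k)Mv² gives v = √(2gh/(1+k)) = √(2 × 9.8 × 2.65 / 2) = 5.096 m/s.
The angular speed follows from ω = v/R = 5.096/0.038 ≈ 134 rad/s.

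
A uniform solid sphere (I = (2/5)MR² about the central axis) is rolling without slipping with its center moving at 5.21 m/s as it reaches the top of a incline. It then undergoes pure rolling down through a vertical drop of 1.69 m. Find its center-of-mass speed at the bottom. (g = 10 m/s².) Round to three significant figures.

Here I = (2/5)MR², so the shape factor k = I/(MR²) = 0.4.
Rolling without slipping gives ω = v/R, so the total kinetic energy is ½Mv² + ½Iω² = ½(1+k)Mv² = (7/10)Mv².
Conserving energy between top and bottom: (7/10)Mv² = (7/10)Mv₀² + Mgh, hence v² = v₀² + 2gh/(1+k).
v = √(5.21² + 2×10×1.69/1.4) = √51.29 ≈ 7.16 m/s.

v ≈ 7.16 m/s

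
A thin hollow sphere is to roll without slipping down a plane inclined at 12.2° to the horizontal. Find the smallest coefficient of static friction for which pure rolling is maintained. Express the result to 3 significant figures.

μ_min ≈ 0.0865

The moment of inertia is (2/3)MR², giving k ≡ I/(MR²) = 2/3.
Newton's second law down the slope: Mg sinθ − f = Ma. The torque equation fR = Iα (with α = a/R) gives f = kMa.
These give a = g sinθ/(1+k) and the required friction f = kMg sinθ/(1+k).
With N = Mg cosθ, the no-slip condition f ≤ μN gives μ_min = f/N = k tanθ/(1+k).
μ_min = (2/3) × tan12.2° / 1.667 ≈ 0.0865.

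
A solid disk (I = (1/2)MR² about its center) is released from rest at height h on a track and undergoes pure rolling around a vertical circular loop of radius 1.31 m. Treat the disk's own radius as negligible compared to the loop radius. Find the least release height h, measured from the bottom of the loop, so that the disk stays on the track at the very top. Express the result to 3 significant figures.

h_min ≈ 3.60 m

For this body I = (1/2)MR², i.e. k = I/(MR²) = 0.5.
At the top of the loop, the minimum-contact condition is Mg = Mv_top²/r, so v_top² = gr.
With ω = v/R, the kinetic energy at speed v is ½(1+k)Mv² = (3/4)Mv².
Energy conservation from release (height h) to the top (height 2r): Mgh = Mg(2r) + (3/4)M·gr.
Thus h_min = 2r + (1+k)r/2 = r(2 + 1.5/2) = 1.31 × 2.75 ≈ 3.60 m.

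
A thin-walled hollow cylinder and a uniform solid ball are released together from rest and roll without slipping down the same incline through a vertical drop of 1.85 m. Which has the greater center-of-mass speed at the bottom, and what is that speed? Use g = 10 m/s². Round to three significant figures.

the uniform solid ball, at v ≈ 5.14 m/s

For rolling without slipping, Mgh = ½(1+k)Mv² where k = I/(MR²), so v = √(2gh/(1+k)).
Thin-walled hollow cylinder: k = 1, giving v = √(2×10×1.85/2) = 4.301 m/s.
Uniform solid ball: k = 0.4, giving v = √(2×10×1.85/1.4) = 5.141 m/s.
The smaller k wins: the uniform solid ball, at ≈ 5.14 m/s.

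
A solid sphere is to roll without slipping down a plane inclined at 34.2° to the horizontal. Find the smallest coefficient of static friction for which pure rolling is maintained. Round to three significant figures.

The moment of inertia is (2/5)MR², giving k ≡ I/(MR²) = 0.4.
Newton's second law down the slope: Mg sinθ − f = Ma. The torque equation fR = Iα (with α = a/R) gives f = kMa.
These give a = g sinθ/(1+k) and the required friction f = kMg sinθ/(1+k).
The normal force is N = Mg cosθ, so μ_min = f/N = k tanθ/(1+k).
μ_min = 0.4 × tan34.2° / 1.4 ≈ 0.194.

μ_min ≈ 0.194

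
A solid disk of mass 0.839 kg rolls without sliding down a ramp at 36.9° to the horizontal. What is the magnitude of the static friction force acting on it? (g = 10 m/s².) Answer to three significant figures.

The moment of inertia is (1/2)MR², giving k ≡ I/(MR²) = 0.5.
Along the incline Mg sinθ − f = Ma, and torque about the center fR = Iα = kMR²(a/R) gives f = kMa.
Combining, a = g sinθ/(1+k) and f = kMa = kMg sinθ/(1+k).
f = 0.5 × 0.839 × 10 × sin36.9° / 1.5 ≈ 1.68 N.

f ≈ 1.68 N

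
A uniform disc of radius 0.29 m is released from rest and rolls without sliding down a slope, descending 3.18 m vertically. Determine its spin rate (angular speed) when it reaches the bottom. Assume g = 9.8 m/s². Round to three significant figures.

ω ≈ 22.2 rad/s

Here I = (1/2)MR², so the shape factor k = I/(MR²) = 0.5.
Pure rolling means v = ωR; then KE = ½Mv² + ½I(v/R)² = ½(1+k)Mv² = (3/4)Mv².
Energy conservation Mgh = ½(1+k)Mv² gives v = √(2gh/(1+k)) = √(2 × 9.8 × 3.18 / 1.5) = 6.446 m/s.
The angular speed follows from ω = v/R = 6.446/0.29 ≈ 22.2 rad/s.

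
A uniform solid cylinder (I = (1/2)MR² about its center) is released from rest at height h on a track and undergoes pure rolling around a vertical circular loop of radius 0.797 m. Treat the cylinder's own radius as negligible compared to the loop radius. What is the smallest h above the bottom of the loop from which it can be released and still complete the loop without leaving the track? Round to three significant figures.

The moment of inertia is (1/2)MR², giving k ≡ I/(MR²) = 0.5.
At the top of the loop, the minimum-contact condition is Mg = Mv_top²/r, so v_top² = gr.
With ω = v/R, the kinetic energy at speed v is ½(1+k)Mv² = (3/4)Mv².
Energy conservation from release (height h) to the top (height 2r): Mgh = Mg(2r) + (3/4)M·gr.
Thus h_min = 2r + (1+k)r/2 = r(2 + 1.5/2) = 0.797 × 2.75 ≈ 2.19 m.

h_min ≈ 2.19 m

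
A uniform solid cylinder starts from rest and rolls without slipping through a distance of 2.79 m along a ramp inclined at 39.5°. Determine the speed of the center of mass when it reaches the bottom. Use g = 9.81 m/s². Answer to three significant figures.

v ≈ 4.82 m/s

For this body I = (1/2)MR², i.e. k = I/(MR²) = 0.5.
Since it rolls without slipping, ω = v/R and KE = ½Mv² + ½Iω² = ½(1+k)Mv² = (3/4)Mv².
The vertical drop is h = L sinθ = 2.79 × sin39.5° = 1.775 m.
Setting Mgh = (3/4)Mv² gives v = √(2gh/(1+k)) = √(2·9.81·1.775/1.5) ≈ 4.82 m/s.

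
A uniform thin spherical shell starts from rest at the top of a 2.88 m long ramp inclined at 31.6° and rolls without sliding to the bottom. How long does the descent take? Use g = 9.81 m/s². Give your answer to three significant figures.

With I = (2/3)MR², the ratio k = I/(MR²) is 2/3.
Translational: Mg sinθ − f = Ma. Rotational about the CM: fR = Iα = kMRa, so f = kMa.
Hence a = g sinθ/(1+k) = 9.81×sin31.6°/1.667 = 3.084 m/s².
With constant a from rest, t = √(2L/a) = √(2·2.88/3.084) ≈ 1.37 s.

t ≈ 1.37 s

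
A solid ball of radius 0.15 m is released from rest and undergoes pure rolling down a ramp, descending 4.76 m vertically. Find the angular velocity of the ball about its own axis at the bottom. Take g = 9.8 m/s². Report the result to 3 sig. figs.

ω ≈ 54.4 rad/s

The moment of inertia is (2/5)MR², giving k ≡ I/(MR²) = 0.4.
Pure rolling means v = ωR; then KE = ½Mv² + ½I(v/R)² = ½(1+k)Mv² = (7/10)Mv².
Energy conservation Mgh = ½(1+k)Mv² gives v = √(2gh/(1+k)) = √(2 × 9.8 × 4.76 / 1.4) = 8.163 m/s.
Then ω = v/R = 8.163 / 0.15 ≈ 54.4 rad/s.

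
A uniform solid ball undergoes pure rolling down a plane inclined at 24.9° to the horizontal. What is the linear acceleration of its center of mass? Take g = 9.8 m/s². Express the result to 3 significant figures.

For this body I = (2/5)MR², i.e. k = I/(MR²) = 0.4.
Newton's second law down the slope: Mg sinθ − f = Ma. The torque equation fR = Iα (with α = a/R) gives f = kMa.
Eliminating f: Mg sinθ = (1+k)Ma, so a = g sinθ/(1+k) = 9.8 × sin24.9° / 1.4 ≈ 2.95 m/s².

a ≈ 2.95 m/s²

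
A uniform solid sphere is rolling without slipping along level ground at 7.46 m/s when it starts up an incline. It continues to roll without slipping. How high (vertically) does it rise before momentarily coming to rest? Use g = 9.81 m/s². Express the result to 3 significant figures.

h ≈ 3.97 m

Here I = (2/5)MR², so the shape factor k = I/(MR²) = 0.4.
Since it rolls without slipping, ω = v/R and KE = ½Mv² + ½Iω² = ½(1+k)Mv² = (7/10)Mv².
All of this converts to potential energy at the highest point: (7/10)Mv₀² = Mgh.
Thus h = (1+k)v₀²/(2g) = 1.4 × 7.46² / (2 × 9.81) ≈ 3.97 m.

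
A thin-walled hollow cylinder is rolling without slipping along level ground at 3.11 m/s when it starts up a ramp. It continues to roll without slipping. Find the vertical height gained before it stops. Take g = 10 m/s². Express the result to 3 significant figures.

h ≈ 0.967 m

Here I = MR², so the shape factor k = I/(MR²) = 1.
Since it rolls without slipping, ω = v/R and KE = ½Mv² + ½Iω² = ½(1+k)Mv² = Mv².
At the top the kinetic energy is zero, so Mv₀² = Mgh.
Thus h = (1+k)v₀²/(2g) = 2 × 3.11² / (2 × 10) ≈ 0.967 m.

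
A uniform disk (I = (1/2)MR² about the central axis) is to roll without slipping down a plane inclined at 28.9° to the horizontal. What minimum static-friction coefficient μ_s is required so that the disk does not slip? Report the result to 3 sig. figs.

μ_min ≈ 0.184

With I = (1/2)MR², the ratio k = I/(MR²) is 0.5.
Newton's second law down the slope: Mg sinθ − f = Ma. The torque equation fR = Iα (with α = a/R) gives f = kMa.
These give a = g sinθ/(1+k) and the required friction f = kMg sinθ/(1+k).
The normal force is N = Mg cosθ, so μ_min = f/N = k tanθ/(1+k).
μ_min = 0.5 × tan28.9° / 1.5 ≈ 0.184.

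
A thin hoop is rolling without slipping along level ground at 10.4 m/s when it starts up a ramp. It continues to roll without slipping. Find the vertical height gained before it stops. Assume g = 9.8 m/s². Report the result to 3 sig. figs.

h ≈ 11.0 m

For this body I = MR², i.e. k = I/(MR²) = 1.
Rolling without slipping gives ω = v/R, so the total kinetic energy is ½Mv² + ½Iω² = ½(1+k)Mv² = Mv².
At the top the kinetic energy is zero, so Mv₀² = Mgh.
Thus h = (1+k)v₀²/(2g) = 2 × 10.4² / (2 × 9.8) ≈ 11.0 m.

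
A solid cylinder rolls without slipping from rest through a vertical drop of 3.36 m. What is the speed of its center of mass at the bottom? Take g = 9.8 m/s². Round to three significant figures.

v ≈ 6.63 m/s

Here I = (1/2)MR², so the shape factor k = I/(MR²) = 0.5.
The rolling condition ω = v/R makes the rotational term ½I(v/R)² = ½kMv², so KE_total = ½(1+k)Mv² = (3/4)Mv².
Setting Mgh = (3/4)Mv² gives v = √(2gh/(1+k)) = √(2·9.8·3.36/1.5) ≈ 6.63 m/s.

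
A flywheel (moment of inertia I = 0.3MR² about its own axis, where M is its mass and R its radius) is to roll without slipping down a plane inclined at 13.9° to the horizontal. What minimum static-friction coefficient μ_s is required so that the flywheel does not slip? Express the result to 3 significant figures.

μ_min ≈ 0.0571

The moment of inertia is 0.3MR², giving k ≡ I/(MR²) = 0.3.
Along the incline Mg sinθ − f = Ma, and torque about the center fR = Iα = kMR²(a/R) gives f = kMa.
These give a = g sinθ/(1+k) and the required friction f = kMg sinθ/(1+k).
With N = Mg cosθ, the no-slip condition f ≤ μN gives μ_min = f/N = k tanθ/(1+k).
μ_min = 0.3 × tan13.9° / 1.3 ≈ 0.0571.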